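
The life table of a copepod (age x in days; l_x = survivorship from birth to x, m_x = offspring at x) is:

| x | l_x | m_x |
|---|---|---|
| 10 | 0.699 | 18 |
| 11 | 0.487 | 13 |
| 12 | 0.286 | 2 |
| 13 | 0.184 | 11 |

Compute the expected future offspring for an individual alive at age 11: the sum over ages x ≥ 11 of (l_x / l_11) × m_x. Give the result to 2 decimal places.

l_11 = 0.487. Conditional survival from age 11 to x is l_x / l_11.
  x=11: (0.487/0.487) × 13 = 13.0000
  x=12: (0.286/0.487) × 2 = 1.1745
  x=13: (0.184/0.487) × 11 = 4.1561
Sum = 13.0000 + 1.1745 + 4.1561 = 18.3306

18.33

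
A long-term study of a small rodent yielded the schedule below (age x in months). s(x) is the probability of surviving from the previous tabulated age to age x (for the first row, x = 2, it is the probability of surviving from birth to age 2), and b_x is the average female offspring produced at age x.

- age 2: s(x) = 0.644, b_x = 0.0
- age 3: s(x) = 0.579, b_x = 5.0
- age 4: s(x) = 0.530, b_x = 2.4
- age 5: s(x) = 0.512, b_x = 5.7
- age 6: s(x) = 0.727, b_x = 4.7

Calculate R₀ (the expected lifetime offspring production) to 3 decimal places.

Survivorship from birth: l_x = s_2·s_3·…·s_x.
  l_2 = 0.64400
  l_3 = 0.37288
  l_4 = 0.19762
  l_5 = 0.10118
  l_6 = 0.07356
R₀ = Σ l_x b_x:
  age 2: 0.64400 × 0.0 = 0.0000
  age 3: 0.37288 × 5.0 = 1.8644
  age 4: 0.19762 × 2.4 = 0.4743
  age 5: 0.10118 × 5.7 = 0.5767
  age 6: 0.07356 × 4.7 = 0.3457
R₀ = 0.0000 + 1.8644 + 0.4743 + 0.5767 + 0.3457 = 3.2611

3.261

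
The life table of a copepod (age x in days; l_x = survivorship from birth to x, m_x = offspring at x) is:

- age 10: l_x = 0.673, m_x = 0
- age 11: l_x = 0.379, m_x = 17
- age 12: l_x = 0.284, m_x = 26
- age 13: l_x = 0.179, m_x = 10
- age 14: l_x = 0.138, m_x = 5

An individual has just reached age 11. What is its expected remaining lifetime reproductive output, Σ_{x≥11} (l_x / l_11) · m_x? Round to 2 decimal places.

43.03

l_11 = 0.379. Conditional survival from age 11 to x is l_x / l_11.
  x=11: (0.379/0.379) × 17 = 17.0000
  x=12: (0.284/0.379) × 26 = 19.4828
  x=13: (0.179/0.379) × 10 = 4.7230
  x=14: (0.138/0.379) × 5 = 1.8206
Sum = 17.0000 + 19.4828 + 4.7230 + 1.8206 = 43.0264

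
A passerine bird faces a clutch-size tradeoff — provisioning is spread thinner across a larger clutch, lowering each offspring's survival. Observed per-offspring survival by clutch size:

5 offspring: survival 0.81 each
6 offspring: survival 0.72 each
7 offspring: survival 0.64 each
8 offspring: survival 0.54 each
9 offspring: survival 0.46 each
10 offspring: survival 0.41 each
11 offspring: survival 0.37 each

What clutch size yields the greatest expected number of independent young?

Expected independent young = c × s(c):
  c=5: 5 × 0.81 = 4.050
  c=6: 6 × 0.72 = 4.320
  c=7: 7 × 0.64 = 4.480
  c=8: 8 × 0.54 = 4.320
  c=9: 9 × 0.46 = 4.140
  c=10: 10 × 0.41 = 4.100
  c=11: 11 × 0.37 = 4.070
Maximum at c = 7 (4.480 independent young).

7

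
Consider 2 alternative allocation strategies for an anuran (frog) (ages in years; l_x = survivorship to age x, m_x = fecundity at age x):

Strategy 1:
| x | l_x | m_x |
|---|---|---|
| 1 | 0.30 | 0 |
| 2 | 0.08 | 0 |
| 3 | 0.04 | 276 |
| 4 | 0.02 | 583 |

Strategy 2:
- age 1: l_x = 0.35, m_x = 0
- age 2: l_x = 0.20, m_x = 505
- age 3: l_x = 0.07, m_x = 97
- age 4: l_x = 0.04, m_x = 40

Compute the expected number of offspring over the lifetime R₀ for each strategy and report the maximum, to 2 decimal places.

Strategy 1: R₀ = 0.30×0 + 0.08×0 + 0.04×276 + 0.02×583 = 22.7000
Strategy 2: R₀ = 0.35×0 + 0.20×505 + 0.07×97 + 0.04×40 = 109.3900
Highest R₀: strategy 2 with 109.3900.

109.39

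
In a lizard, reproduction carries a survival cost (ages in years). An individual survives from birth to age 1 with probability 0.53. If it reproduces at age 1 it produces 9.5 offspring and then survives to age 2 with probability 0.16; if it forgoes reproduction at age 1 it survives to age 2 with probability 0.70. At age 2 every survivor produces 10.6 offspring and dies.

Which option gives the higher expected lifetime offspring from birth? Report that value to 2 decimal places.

5.93

breed at age 1: R₀ = 0.53 × (9.5 + 0.16 × 10.6) = 0.53 × 11.1960 = 5.9339
delay to age 2: R₀ = 0.53 × (0.70 × 10.6) = 0.53 × 7.4200 = 3.9326
Higher: breed at age 1 (5.9339).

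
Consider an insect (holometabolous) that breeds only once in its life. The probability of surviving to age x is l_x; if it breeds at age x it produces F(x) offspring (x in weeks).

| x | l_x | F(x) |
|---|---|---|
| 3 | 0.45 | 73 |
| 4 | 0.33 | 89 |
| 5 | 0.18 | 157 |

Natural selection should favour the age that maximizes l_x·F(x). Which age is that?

Expected offspring if breeding at age x = l_x × F(x):
  age 3: 0.45 × 73 = 32.850
  age 4: 0.33 × 89 = 29.370
  age 5: 0.18 × 157 = 28.260
Maximum at age 3 (32.850).

3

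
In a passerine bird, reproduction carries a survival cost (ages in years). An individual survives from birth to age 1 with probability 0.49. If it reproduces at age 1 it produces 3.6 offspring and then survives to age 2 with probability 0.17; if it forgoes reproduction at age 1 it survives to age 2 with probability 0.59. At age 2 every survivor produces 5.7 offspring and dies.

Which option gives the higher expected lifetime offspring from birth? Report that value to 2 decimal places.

breed at age 1: R₀ = 0.49 × (3.6 + 0.17 × 5.7) = 0.49 × 4.5690 = 2.2388
delay to age 2: R₀ = 0.49 × (0.59 × 5.7) = 0.49 × 3.3630 = 1.6479
Higher: breed at age 1 (2.2388).

2.24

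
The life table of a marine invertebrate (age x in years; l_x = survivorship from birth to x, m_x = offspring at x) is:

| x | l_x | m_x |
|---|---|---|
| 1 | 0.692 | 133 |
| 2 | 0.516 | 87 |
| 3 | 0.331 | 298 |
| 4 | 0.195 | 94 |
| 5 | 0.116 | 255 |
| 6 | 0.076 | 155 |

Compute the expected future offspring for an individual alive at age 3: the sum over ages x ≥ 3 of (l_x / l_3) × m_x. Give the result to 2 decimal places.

478.33

l_3 = 0.331. Conditional survival from age 3 to x is l_x / l_3.
  x=3: (0.331/0.331) × 298 = 298.0000
  x=4: (0.195/0.331) × 94 = 55.3776
  x=5: (0.116/0.331) × 255 = 89.3656
  x=6: (0.076/0.331) × 155 = 35.5891
Sum = 298.0000 + 55.3776 + 89.3656 + 35.5891 = 478.3323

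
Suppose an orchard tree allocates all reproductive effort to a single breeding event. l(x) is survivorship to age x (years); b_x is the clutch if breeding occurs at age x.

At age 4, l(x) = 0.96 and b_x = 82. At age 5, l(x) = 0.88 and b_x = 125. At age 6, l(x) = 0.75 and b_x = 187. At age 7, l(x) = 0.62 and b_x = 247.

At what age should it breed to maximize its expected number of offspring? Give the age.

7

Expected offspring if breeding at age x = l(x) × b_x:
  age 4: 0.96 × 82 = 78.720
  age 5: 0.88 × 125 = 110.000
  age 6: 0.75 × 187 = 140.250
  age 7: 0.62 × 247 = 153.140
Maximum at age 7 (153.140).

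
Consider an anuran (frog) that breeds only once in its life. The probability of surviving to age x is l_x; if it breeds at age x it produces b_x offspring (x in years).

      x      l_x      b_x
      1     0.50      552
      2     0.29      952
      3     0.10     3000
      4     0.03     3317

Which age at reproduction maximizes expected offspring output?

Expected offspring if breeding at age x = l_x × b_x:
  age 1: 0.50 × 552 = 276.000
  age 2: 0.29 × 952 = 276.080
  age 3: 0.10 × 3000 = 300.000
  age 4: 0.03 × 3317 = 99.510
Maximum at age 3 (300.000).

3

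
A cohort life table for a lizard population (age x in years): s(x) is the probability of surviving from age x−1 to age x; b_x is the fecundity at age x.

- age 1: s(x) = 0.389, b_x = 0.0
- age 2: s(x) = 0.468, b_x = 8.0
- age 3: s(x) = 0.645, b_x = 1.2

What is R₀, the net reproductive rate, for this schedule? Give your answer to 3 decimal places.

Survivorship from birth: l_x = s_1·s_2·…·s_x.
  l_1 = 0.38900
  l_2 = 0.18205
  l_3 = 0.11742
R₀ = Σ l_x b_x:
  age 1: 0.38900 × 0.0 = 0.0000
  age 2: 0.18205 × 8.0 = 1.4564
  age 3: 0.11742 × 1.2 = 0.1409
R₀ = 0.0000 + 1.4564 + 0.1409 = 1.5973

1.597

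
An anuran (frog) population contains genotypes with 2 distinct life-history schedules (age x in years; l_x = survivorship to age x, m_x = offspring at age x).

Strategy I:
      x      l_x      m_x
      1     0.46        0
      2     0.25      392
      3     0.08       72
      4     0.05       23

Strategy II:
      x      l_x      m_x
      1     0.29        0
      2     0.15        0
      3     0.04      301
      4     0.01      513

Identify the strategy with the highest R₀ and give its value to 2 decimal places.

Strategy I: R₀ = 0.46×0 + 0.25×392 + 0.08×72 + 0.05×23 = 104.9100
Strategy II: R₀ = 0.29×0 + 0.15×0 + 0.04×301 + 0.01×513 = 17.1700
Highest R₀: strategy I with 104.9100.

104.91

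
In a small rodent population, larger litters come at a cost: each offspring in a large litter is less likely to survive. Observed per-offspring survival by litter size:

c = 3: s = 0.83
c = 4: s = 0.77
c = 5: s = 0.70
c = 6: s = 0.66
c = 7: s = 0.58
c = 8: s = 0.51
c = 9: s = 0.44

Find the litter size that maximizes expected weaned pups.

Expected weaned pups = c × s(c):
  c=3: 3 × 0.83 = 2.490
  c=4: 4 × 0.77 = 3.080
  c=5: 5 × 0.70 = 3.500
  c=6: 6 × 0.66 = 3.960
  c=7: 7 × 0.58 = 4.060
  c=8: 8 × 0.51 = 4.080
  c=9: 9 × 0.44 = 3.960
Maximum at c = 8 (4.080 weaned pups).

8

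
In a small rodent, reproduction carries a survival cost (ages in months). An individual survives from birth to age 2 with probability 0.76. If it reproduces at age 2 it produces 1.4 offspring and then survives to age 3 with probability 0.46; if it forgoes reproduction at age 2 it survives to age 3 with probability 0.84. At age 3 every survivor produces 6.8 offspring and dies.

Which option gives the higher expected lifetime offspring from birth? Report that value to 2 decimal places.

breed at age 2: R₀ = 0.76 × (1.4 + 0.46 × 6.8) = 0.76 × 4.5280 = 3.4413
delay to age 3: R₀ = 0.76 × (0.84 × 6.8) = 0.76 × 5.7120 = 4.3411
Higher: delay to age 3 (4.3411).

4.34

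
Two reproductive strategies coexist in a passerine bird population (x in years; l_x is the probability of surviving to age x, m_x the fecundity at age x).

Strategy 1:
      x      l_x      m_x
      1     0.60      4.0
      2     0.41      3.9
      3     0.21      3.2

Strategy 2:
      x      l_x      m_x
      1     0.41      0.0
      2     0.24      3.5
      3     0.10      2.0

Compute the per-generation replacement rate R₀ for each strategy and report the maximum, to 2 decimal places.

Strategy 1: R₀ = 0.60×4.0 + 0.41×3.9 + 0.21×3.2 = 4.6710
Strategy 2: R₀ = 0.41×0.0 + 0.24×3.5 + 0.10×2.0 = 1.0400
Highest R₀: strategy 1 with 4.6710.

4.67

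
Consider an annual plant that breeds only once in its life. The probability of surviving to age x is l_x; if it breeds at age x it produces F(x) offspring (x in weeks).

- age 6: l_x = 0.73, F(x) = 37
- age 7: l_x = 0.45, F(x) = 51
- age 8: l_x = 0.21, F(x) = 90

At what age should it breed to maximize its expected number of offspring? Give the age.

Expected offspring if breeding at age x = l_x × F(x):
  age 6: 0.73 × 37 = 27.010
  age 7: 0.45 × 51 = 22.950
  age 8: 0.21 × 90 = 18.900
Maximum at age 6 (27.010).

6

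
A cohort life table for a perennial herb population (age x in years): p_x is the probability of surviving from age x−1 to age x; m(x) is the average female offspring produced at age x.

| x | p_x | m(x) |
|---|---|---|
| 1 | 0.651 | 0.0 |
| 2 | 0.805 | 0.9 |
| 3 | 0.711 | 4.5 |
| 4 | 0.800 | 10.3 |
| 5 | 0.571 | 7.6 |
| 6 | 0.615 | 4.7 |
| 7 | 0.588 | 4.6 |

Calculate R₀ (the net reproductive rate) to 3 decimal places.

Survivorship from birth: l_x = p_1·p_2·…·p_x.
  l_1 = 0.65100
  l_2 = 0.52406
  l_3 = 0.37260
  l_4 = 0.29808
  l_5 = 0.17021
  l_6 = 0.10468
  l_7 = 0.06155
R₀ = Σ l_x m(x):
  age 1: 0.65100 × 0.0 = 0.0000
  age 2: 0.52406 × 0.9 = 0.4717
  age 3: 0.37260 × 4.5 = 1.6767
  age 4: 0.29808 × 10.3 = 3.0702
  age 5: 0.17021 × 7.6 = 1.2936
  age 6: 0.10468 × 4.7 = 0.4920
  age 7: 0.06155 × 4.6 = 0.2831
R₀ = 0.0000 + 0.4717 + 1.6767 + 3.0702 + 1.2936 + 0.4920 + 0.2831 = 7.2873

7.287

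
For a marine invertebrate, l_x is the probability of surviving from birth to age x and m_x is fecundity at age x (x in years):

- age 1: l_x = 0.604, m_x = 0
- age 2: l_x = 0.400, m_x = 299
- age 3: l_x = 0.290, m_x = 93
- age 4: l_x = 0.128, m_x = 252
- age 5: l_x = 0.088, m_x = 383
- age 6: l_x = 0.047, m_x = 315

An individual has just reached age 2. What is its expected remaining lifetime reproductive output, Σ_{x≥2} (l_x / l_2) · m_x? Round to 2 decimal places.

l_2 = 0.400. Conditional survival from age 2 to x is l_x / l_2.
  x=2: (0.400/0.400) × 299 = 299.0000
  x=3: (0.290/0.400) × 93 = 67.4250
  x=4: (0.128/0.400) × 252 = 80.6400
  x=5: (0.088/0.400) × 383 = 84.2600
  x=6: (0.047/0.400) × 315 = 37.0125
Sum = 299.0000 + 67.4250 + 80.6400 + 84.2600 + 37.0125 = 568.3375

568.34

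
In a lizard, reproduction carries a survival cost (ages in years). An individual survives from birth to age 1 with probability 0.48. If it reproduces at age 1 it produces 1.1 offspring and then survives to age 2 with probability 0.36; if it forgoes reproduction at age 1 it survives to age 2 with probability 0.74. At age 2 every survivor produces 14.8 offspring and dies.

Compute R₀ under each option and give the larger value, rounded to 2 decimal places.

5.26

breed at age 1: R₀ = 0.48 × (1.1 + 0.36 × 14.8) = 0.48 × 6.4280 = 3.0854
delay to age 2: R₀ = 0.48 × (0.74 × 14.8) = 0.48 × 10.9520 = 5.2570
Higher: delay to age 2 (5.2570).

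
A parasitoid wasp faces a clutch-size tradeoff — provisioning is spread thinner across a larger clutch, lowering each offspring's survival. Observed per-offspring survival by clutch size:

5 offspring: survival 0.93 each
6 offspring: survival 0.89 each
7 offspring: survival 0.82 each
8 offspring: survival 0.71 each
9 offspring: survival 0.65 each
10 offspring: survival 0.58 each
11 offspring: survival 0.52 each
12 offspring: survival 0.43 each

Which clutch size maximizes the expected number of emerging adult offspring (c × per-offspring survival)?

Expected emerging adult offspring = c × s(c):
  c=5: 5 × 0.93 = 4.650
  c=6: 6 × 0.89 = 5.340
  c=7: 7 × 0.82 = 5.740
  c=8: 8 × 0.71 = 5.680
  c=9: 9 × 0.65 = 5.850
  c=10: 10 × 0.58 = 5.800
  c=11: 11 × 0.52 = 5.720
  c=12: 12 × 0.43 = 5.160
Maximum at c = 9 (5.850 emerging adult offspring).

9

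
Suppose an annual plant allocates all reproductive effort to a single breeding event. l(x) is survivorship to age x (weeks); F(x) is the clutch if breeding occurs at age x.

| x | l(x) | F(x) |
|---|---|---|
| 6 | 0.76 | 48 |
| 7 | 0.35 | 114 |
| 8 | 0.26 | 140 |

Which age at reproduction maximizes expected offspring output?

7

Expected offspring if breeding at age x = l(x) × F(x):
  age 6: 0.76 × 48 = 36.480
  age 7: 0.35 × 114 = 39.900
  age 8: 0.26 × 140 = 36.400
Maximum at age 7 (39.900).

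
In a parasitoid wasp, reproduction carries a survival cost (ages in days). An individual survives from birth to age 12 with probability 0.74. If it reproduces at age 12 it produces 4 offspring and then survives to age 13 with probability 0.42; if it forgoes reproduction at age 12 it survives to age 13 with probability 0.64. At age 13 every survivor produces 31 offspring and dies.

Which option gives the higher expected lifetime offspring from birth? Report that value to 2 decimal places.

breed at age 12: R₀ = 0.74 × (4 + 0.42 × 31) = 0.74 × 17.0200 = 12.5948
delay to age 13: R₀ = 0.74 × (0.64 × 31) = 0.74 × 19.8400 = 14.6816
Higher: delay to age 13 (14.6816).

14.68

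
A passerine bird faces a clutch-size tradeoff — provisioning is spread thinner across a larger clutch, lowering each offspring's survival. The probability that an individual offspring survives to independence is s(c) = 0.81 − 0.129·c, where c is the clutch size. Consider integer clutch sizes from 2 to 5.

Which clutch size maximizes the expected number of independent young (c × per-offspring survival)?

3

Expected independent young = c × s(c):
  c=2: 2 × 0.552 = 1.104
  c=3: 3 × 0.423 = 1.269
  c=4: 4 × 0.294 = 1.176
  c=5: 5 × 0.165 = 0.825
Maximum at c = 3 (1.269 independent young).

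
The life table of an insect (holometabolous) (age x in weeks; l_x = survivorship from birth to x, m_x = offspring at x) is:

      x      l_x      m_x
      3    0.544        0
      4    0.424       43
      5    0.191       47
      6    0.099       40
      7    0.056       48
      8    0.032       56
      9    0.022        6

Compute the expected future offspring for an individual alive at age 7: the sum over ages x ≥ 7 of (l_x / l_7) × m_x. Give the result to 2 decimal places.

82.36

l_7 = 0.056. Conditional survival from age 7 to x is l_x / l_7.
  x=7: (0.056/0.056) × 48 = 48.0000
  x=8: (0.032/0.056) × 56 = 32.0000
  x=9: (0.022/0.056) × 6 = 2.3571
Sum = 48.0000 + 32.0000 + 2.3571 = 82.3571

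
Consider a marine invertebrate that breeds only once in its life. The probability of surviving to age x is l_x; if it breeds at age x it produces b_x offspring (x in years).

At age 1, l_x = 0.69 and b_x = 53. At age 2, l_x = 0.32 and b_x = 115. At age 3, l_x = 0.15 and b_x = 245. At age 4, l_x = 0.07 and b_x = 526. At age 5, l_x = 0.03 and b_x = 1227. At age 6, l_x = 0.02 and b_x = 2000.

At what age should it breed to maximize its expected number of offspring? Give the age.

Expected offspring if breeding at age x = l_x × b_x:
  age 1: 0.69 × 53 = 36.570
  age 2: 0.32 × 115 = 36.800
  age 3: 0.15 × 245 = 36.750
  age 4: 0.07 × 526 = 36.820
  age 5: 0.03 × 1227 = 36.810
  age 6: 0.02 × 2000 = 40.000
Maximum at age 6 (40.000).

6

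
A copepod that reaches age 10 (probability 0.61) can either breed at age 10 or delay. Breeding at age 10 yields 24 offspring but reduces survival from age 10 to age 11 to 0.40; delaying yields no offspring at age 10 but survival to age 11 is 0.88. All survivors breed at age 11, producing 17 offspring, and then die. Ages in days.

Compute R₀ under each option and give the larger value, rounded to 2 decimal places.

18.79

breed at age 10: R₀ = 0.61 × (24 + 0.40 × 17) = 0.61 × 30.8000 = 18.7880
delay to age 11: R₀ = 0.61 × (0.88 × 17) = 0.61 × 14.9600 = 9.1256
Higher: breed at age 10 (18.7880).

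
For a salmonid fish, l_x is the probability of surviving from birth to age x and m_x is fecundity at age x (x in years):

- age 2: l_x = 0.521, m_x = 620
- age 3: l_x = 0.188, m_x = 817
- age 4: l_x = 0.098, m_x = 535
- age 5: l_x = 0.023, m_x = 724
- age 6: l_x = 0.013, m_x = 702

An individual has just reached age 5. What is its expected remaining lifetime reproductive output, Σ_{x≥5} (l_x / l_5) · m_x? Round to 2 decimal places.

l_5 = 0.023. Conditional survival from age 5 to x is l_x / l_5.
  x=5: (0.023/0.023) × 724 = 724.0000
  x=6: (0.013/0.023) × 702 = 396.7826
Sum = 724.0000 + 396.7826 = 1120.7826

1120.78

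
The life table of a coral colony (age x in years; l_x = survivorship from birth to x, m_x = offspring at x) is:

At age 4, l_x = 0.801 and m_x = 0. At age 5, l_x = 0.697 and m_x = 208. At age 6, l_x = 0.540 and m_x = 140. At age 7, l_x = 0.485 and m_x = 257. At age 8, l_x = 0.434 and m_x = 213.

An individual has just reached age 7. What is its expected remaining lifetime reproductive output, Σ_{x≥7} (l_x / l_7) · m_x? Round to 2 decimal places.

l_7 = 0.485. Conditional survival from age 7 to x is l_x / l_7.
  x=7: (0.485/0.485) × 257 = 257.0000
  x=8: (0.434/0.485) × 213 = 190.6021
Sum = 257.0000 + 190.6021 = 447.6021

447.60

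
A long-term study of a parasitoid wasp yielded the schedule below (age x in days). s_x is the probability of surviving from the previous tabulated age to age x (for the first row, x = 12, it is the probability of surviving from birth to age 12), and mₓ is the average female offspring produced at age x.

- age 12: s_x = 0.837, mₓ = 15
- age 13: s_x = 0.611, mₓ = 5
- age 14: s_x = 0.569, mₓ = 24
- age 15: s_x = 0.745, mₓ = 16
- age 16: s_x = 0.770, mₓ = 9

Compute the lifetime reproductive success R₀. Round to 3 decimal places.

27.067

Survivorship from birth: l_x = s_12·s_13·…·s_x.
  l_12 = 0.83700
  l_13 = 0.51141
  l_14 = 0.29099
  l_15 = 0.21679
  l_16 = 0.16693
R₀ = Σ l_x mₓ:
  age 12: 0.83700 × 15 = 12.5550
  age 13: 0.51141 × 5 = 2.5571
  age 14: 0.29099 × 24 = 6.9838
  age 15: 0.21679 × 16 = 3.4686
  age 16: 0.16693 × 9 = 1.5024
R₀ = 12.5550 + 2.5571 + 6.9838 + 3.4686 + 1.5024 = 27.0668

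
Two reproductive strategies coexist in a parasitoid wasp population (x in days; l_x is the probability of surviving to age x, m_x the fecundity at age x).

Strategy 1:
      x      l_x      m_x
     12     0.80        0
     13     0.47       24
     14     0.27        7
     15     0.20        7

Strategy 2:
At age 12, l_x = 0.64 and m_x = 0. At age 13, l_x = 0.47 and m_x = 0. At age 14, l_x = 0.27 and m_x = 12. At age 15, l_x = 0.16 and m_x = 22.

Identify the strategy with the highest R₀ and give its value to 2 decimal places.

14.57

Strategy 1: R₀ = 0.80×0 + 0.47×24 + 0.27×7 + 0.20×7 = 14.5700
Strategy 2: R₀ = 0.64×0 + 0.47×0 + 0.27×12 + 0.16×22 = 6.7600
Highest R₀: strategy 1 with 14.5700.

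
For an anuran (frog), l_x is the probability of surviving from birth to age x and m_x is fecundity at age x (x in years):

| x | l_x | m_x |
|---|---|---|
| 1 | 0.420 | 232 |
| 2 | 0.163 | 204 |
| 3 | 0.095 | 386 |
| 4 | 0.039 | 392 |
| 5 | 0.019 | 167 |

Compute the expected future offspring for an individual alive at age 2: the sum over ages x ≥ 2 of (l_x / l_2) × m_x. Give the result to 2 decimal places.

542.23

l_2 = 0.163. Conditional survival from age 2 to x is l_x / l_2.
  x=2: (0.163/0.163) × 204 = 204.0000
  x=3: (0.095/0.163) × 386 = 224.9693
  x=4: (0.039/0.163) × 392 = 93.7914
  x=5: (0.019/0.163) × 167 = 19.4663
Sum = 204.0000 + 224.9693 + 93.7914 + 19.4663 = 542.2270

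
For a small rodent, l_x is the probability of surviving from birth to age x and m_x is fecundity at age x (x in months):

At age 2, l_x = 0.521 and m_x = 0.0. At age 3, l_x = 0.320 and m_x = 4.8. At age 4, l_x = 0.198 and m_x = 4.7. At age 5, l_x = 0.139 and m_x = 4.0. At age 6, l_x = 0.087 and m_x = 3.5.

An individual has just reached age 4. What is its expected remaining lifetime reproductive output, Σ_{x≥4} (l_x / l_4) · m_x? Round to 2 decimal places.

9.05

l_4 = 0.198. Conditional survival from age 4 to x is l_x / l_4.
  x=4: (0.198/0.198) × 4.7 = 4.7000
  x=5: (0.139/0.198) × 4.0 = 2.8081
  x=6: (0.087/0.198) × 3.5 = 1.5379
Sum = 4.7000 + 2.8081 + 1.5379 = 9.0460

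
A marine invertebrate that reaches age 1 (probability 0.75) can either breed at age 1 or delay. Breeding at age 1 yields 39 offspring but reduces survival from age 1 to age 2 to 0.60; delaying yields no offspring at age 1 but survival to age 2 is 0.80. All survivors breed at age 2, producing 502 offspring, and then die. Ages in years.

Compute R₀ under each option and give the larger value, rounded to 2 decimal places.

301.20

breed at age 1: R₀ = 0.75 × (39 + 0.60 × 502) = 0.75 × 340.2000 = 255.1500
delay to age 2: R₀ = 0.75 × (0.80 × 502) = 0.75 × 401.6000 = 301.2000
Higher: delay to age 2 (301.2000).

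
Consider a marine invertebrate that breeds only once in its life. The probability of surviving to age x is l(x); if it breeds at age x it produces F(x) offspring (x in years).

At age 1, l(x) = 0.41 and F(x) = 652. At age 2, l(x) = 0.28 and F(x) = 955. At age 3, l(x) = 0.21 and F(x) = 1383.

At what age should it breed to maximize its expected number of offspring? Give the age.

3

Expected offspring if breeding at age x = l(x) × F(x):
  age 1: 0.41 × 652 = 267.320
  age 2: 0.28 × 955 = 267.400
  age 3: 0.21 × 1383 = 290.430
Maximum at age 3 (290.430).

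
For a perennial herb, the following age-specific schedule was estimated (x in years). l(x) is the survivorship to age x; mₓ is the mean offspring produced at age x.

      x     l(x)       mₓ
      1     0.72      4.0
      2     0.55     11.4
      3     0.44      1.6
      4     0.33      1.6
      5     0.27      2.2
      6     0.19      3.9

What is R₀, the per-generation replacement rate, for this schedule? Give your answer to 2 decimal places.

R₀ = Σ l(x) mₓ:
  age 1: 0.72 × 4.0 = 2.8800
  age 2: 0.55 × 11.4 = 6.2700
  age 3: 0.44 × 1.6 = 0.7040
  age 4: 0.33 × 1.6 = 0.5280
  age 5: 0.27 × 2.2 = 0.5940
  age 6: 0.19 × 3.9 = 0.7410
R₀ = 2.8800 + 6.2700 + 0.7040 + 0.5280 + 0.5940 + 0.7410 = 11.7170

11.72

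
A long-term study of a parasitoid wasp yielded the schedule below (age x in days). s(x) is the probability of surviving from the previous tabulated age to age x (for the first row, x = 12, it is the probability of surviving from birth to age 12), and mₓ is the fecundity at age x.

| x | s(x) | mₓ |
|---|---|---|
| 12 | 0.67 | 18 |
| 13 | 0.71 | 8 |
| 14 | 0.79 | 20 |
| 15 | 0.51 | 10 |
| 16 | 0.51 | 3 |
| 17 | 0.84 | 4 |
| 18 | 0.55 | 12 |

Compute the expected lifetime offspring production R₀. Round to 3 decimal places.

26.462

Survivorship from birth: l_x = s_12·s_13·…·s_x.
  l_12 = 0.67000
  l_13 = 0.47570
  l_14 = 0.37580
  l_15 = 0.19166
  l_16 = 0.09775
  l_17 = 0.08211
  l_18 = 0.04516
R₀ = Σ l_x mₓ:
  age 12: 0.67000 × 18 = 12.0600
  age 13: 0.47570 × 8 = 3.8056
  age 14: 0.37580 × 20 = 7.5160
  age 15: 0.19166 × 10 = 1.9166
  age 16: 0.09775 × 3 = 0.2933
  age 17: 0.08211 × 4 = 0.3284
  age 18: 0.04516 × 12 = 0.5419
R₀ = 12.0600 + 3.8056 + 7.5160 + 1.9166 + 0.2933 + 0.3284 + 0.5419 = 26.4618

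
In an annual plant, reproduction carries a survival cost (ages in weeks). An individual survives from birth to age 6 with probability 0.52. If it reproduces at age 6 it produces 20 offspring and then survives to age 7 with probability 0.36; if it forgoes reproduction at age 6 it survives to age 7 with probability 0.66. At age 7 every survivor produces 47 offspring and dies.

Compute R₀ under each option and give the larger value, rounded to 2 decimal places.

19.20

breed at age 6: R₀ = 0.52 × (20 + 0.36 × 47) = 0.52 × 36.9200 = 19.1984
delay to age 7: R₀ = 0.52 × (0.66 × 47) = 0.52 × 31.0200 = 16.1304
Higher: breed at age 6 (19.1984).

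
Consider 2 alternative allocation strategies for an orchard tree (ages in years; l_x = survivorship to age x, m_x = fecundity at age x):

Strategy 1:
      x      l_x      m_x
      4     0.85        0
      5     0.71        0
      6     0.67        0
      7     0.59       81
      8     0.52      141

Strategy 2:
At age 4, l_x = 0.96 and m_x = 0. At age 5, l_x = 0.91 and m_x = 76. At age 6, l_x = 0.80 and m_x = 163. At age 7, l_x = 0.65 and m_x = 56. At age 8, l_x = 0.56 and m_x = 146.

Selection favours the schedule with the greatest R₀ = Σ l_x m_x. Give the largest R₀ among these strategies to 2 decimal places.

Strategy 1: R₀ = 0.85×0 + 0.71×0 + 0.67×0 + 0.59×81 + 0.52×141 = 121.1100
Strategy 2: R₀ = 0.96×0 + 0.91×76 + 0.80×163 + 0.65×56 + 0.56×146 = 317.7200
Highest R₀: strategy 2 with 317.7200.

317.72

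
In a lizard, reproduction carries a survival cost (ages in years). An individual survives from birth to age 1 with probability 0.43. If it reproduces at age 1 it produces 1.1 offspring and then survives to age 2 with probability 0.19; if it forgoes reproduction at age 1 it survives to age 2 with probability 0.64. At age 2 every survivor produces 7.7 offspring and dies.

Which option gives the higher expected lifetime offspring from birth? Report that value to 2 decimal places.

2.12

breed at age 1: R₀ = 0.43 × (1.1 + 0.19 × 7.7) = 0.43 × 2.5630 = 1.1021
delay to age 2: R₀ = 0.43 × (0.64 × 7.7) = 0.43 × 4.9280 = 2.1190
Higher: delay to age 2 (2.1190).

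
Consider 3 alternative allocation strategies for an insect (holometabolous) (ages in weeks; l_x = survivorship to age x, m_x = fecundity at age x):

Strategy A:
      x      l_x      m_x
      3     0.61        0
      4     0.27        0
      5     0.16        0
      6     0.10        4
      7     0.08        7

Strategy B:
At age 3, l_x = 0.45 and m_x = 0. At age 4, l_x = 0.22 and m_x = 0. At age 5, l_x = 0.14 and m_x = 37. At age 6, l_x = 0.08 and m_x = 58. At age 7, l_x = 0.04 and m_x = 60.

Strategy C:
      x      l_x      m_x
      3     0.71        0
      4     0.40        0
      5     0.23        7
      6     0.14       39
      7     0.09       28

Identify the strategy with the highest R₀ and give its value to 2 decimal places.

12.22

Strategy A: R₀ = 0.61×0 + 0.27×0 + 0.16×0 + 0.10×4 + 0.08×7 = 0.9600
Strategy B: R₀ = 0.45×0 + 0.22×0 + 0.14×37 + 0.08×58 + 0.04×60 = 12.2200
Strategy C: R₀ = 0.71×0 + 0.40×0 + 0.23×7 + 0.14×39 + 0.09×28 = 9.5900
Highest R₀: strategy B with 12.2200.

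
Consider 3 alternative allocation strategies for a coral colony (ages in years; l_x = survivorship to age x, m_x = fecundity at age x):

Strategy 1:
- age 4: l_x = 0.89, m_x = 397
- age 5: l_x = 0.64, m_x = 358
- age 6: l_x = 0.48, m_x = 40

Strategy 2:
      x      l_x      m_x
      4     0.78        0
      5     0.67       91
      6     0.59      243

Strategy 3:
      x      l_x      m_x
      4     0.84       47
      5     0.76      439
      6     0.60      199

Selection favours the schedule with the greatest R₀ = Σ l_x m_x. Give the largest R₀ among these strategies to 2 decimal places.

Strategy 1: R₀ = 0.89×397 + 0.64×358 + 0.48×40 = 601.6500
Strategy 2: R₀ = 0.78×0 + 0.67×91 + 0.59×243 = 204.3400
Strategy 3: R₀ = 0.84×47 + 0.76×439 + 0.60×199 = 492.5200
Highest R₀: strategy 1 with 601.6500.

601.65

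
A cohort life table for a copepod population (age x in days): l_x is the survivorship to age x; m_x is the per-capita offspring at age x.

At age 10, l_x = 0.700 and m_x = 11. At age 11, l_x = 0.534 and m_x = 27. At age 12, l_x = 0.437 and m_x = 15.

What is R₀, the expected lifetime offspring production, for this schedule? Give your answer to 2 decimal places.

28.67

R₀ = Σ l_x m_x:
  age 10: 0.700 × 11 = 7.7000
  age 11: 0.534 × 27 = 14.4180
  age 12: 0.437 × 15 = 6.5550
R₀ = 7.7000 + 14.4180 + 6.5550 = 28.6730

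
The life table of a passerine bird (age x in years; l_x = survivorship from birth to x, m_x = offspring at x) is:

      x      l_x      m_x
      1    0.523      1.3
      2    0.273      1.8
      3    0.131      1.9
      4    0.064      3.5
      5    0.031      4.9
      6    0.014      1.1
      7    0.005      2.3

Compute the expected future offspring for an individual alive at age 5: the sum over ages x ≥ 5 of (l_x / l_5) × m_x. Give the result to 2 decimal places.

5.77

l_5 = 0.031. Conditional survival from age 5 to x is l_x / l_5.
  x=5: (0.031/0.031) × 4.9 = 4.9000
  x=6: (0.014/0.031) × 1.1 = 0.4968
  x=7: (0.005/0.031) × 2.3 = 0.3710
Sum = 4.9000 + 0.4968 + 0.3710 = 5.7677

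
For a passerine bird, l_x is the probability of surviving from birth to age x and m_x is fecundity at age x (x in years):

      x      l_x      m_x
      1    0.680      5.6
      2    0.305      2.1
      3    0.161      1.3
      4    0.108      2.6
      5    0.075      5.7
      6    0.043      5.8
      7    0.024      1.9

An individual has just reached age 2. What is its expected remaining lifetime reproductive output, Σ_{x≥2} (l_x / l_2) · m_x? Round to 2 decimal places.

6.08

l_2 = 0.305. Conditional survival from age 2 to x is l_x / l_2.
  x=2: (0.305/0.305) × 2.1 = 2.1000
  x=3: (0.161/0.305) × 1.3 = 0.6862
  x=4: (0.108/0.305) × 2.6 = 0.9207
  x=5: (0.075/0.305) × 5.7 = 1.4016
  x=6: (0.043/0.305) × 5.8 = 0.8177
  x=7: (0.024/0.305) × 1.9 = 0.1495
Sum = 2.1000 + 0.6862 + 0.9207 + 1.4016 + 0.8177 + 0.1495 = 6.0757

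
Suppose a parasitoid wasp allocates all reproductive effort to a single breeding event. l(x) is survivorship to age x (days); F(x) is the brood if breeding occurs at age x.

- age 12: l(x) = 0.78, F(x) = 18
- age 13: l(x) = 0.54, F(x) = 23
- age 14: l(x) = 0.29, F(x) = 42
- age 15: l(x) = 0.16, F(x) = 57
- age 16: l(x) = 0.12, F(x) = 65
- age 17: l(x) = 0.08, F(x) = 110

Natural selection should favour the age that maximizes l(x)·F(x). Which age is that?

12

Expected offspring if breeding at age x = l(x) × F(x):
  age 12: 0.78 × 18 = 14.040
  age 13: 0.54 × 23 = 12.420
  age 14: 0.29 × 42 = 12.180
  age 15: 0.16 × 57 = 9.120
  age 16: 0.12 × 65 = 7.800
  age 17: 0.08 × 110 = 8.800
Maximum at age 12 (14.040).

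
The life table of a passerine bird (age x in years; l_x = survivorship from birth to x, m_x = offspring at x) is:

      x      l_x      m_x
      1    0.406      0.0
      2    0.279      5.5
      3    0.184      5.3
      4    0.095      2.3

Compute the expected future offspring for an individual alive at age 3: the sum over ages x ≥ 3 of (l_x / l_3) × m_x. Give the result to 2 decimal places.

l_3 = 0.184. Conditional survival from age 3 to x is l_x / l_3.
  x=3: (0.184/0.184) × 5.3 = 5.3000
  x=4: (0.095/0.184) × 2.3 = 1.1875
Sum = 5.3000 + 1.1875 = 6.4875

6.49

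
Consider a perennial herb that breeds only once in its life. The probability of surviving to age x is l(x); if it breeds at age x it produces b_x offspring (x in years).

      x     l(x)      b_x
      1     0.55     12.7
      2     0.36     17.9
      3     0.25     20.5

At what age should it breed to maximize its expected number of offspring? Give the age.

1

Expected offspring if breeding at age x = l(x) × b_x:
  age 1: 0.55 × 12.7 = 6.985
  age 2: 0.36 × 17.9 = 6.444
  age 3: 0.25 × 20.5 = 5.125
Maximum at age 1 (6.985).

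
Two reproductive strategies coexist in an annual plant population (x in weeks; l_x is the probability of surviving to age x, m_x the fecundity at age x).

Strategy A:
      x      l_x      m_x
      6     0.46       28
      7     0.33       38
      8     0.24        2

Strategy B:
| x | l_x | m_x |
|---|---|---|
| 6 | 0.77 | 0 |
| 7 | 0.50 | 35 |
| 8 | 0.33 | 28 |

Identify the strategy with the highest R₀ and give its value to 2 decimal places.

Strategy A: R₀ = 0.46×28 + 0.33×38 + 0.24×2 = 25.9000
Strategy B: R₀ = 0.77×0 + 0.50×35 + 0.33×28 = 26.7400
Highest R₀: strategy B with 26.7400.

26.74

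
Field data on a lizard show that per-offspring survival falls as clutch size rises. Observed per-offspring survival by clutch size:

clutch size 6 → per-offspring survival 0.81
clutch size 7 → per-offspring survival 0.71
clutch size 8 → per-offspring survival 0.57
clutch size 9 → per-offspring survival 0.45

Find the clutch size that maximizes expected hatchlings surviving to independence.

7

Expected hatchlings surviving to independence = c × s(c):
  c=6: 6 × 0.81 = 4.860
  c=7: 7 × 0.71 = 4.970
  c=8: 8 × 0.57 = 4.560
  c=9: 9 × 0.45 = 4.050
Maximum at c = 7 (4.970 hatchlings surviving to independence).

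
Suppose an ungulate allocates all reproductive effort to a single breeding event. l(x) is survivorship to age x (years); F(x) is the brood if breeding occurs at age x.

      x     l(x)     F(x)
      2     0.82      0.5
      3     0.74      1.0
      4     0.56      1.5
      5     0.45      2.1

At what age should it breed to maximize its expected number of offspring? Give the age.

Expected offspring if breeding at age x = l(x) × F(x):
  age 2: 0.82 × 0.5 = 0.410
  age 3: 0.74 × 1.0 = 0.740
  age 4: 0.56 × 1.5 = 0.840
  age 5: 0.45 × 2.1 = 0.945
Maximum at age 5 (0.945).

5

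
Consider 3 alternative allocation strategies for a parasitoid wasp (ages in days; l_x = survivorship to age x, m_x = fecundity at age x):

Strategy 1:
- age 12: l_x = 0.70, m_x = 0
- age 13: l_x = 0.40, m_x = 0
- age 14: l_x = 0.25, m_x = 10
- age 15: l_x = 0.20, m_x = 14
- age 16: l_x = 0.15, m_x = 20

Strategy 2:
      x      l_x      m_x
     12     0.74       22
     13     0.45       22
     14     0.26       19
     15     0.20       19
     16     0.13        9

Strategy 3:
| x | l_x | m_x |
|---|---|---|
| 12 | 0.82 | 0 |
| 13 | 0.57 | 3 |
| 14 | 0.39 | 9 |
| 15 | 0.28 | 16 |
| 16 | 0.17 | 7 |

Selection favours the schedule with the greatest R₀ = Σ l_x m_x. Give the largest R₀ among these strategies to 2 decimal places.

36.09

Strategy 1: R₀ = 0.70×0 + 0.40×0 + 0.25×10 + 0.20×14 + 0.15×20 = 8.3000
Strategy 2: R₀ = 0.74×22 + 0.45×22 + 0.26×19 + 0.20×19 + 0.13×9 = 36.0900
Strategy 3: R₀ = 0.82×0 + 0.57×3 + 0.39×9 + 0.28×16 + 0.17×7 = 10.8900
Highest R₀: strategy 2 with 36.0900.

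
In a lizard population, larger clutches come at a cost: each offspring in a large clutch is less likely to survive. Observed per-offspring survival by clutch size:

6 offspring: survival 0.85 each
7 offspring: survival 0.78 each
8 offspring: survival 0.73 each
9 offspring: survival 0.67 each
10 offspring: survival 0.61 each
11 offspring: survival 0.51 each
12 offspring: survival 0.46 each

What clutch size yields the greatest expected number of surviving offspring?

Expected surviving offspring = c × s(c):
  c=6: 6 × 0.85 = 5.100
  c=7: 7 × 0.78 = 5.460
  c=8: 8 × 0.73 = 5.840
  c=9: 9 × 0.67 = 6.030
  c=10: 10 × 0.61 = 6.100
  c=11: 11 × 0.51 = 5.610
  c=12: 12 × 0.46 = 5.520
Maximum at c = 10 (6.100 surviving offspring).

10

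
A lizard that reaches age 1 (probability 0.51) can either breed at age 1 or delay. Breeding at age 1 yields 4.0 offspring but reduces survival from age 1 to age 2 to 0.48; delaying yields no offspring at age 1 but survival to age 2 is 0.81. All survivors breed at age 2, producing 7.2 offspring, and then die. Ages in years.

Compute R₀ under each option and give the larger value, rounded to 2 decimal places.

3.80

breed at age 1: R₀ = 0.51 × (4.0 + 0.48 × 7.2) = 0.51 × 7.4560 = 3.8026
delay to age 2: R₀ = 0.51 × (0.81 × 7.2) = 0.51 × 5.8320 = 2.9743
Higher: breed at age 1 (3.8026).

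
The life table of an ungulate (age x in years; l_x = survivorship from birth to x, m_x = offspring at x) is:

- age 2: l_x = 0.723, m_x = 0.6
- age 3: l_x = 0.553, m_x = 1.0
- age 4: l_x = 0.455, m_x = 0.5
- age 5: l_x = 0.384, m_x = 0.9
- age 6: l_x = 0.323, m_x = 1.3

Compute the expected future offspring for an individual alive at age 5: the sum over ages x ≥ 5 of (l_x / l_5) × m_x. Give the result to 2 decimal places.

1.99

l_5 = 0.384. Conditional survival from age 5 to x is l_x / l_5.
  x=5: (0.384/0.384) × 0.9 = 0.9000
  x=6: (0.323/0.384) × 1.3 = 1.0935
Sum = 0.9000 + 1.0935 = 1.9935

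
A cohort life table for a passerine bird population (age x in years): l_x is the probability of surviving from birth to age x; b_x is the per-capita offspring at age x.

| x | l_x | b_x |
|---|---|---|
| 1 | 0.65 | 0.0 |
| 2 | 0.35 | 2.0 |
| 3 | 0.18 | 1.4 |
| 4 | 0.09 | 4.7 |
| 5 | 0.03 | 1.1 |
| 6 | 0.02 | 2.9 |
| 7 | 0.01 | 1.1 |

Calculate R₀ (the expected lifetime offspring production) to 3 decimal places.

R₀ = Σ l_x b_x:
  age 1: 0.65 × 0.0 = 0.0000
  age 2: 0.35 × 2.0 = 0.7000
  age 3: 0.18 × 1.4 = 0.2520
  age 4: 0.09 × 4.7 = 0.4230
  age 5: 0.03 × 1.1 = 0.0330
  age 6: 0.02 × 2.9 = 0.0580
  age 7: 0.01 × 1.1 = 0.0110
R₀ = 0.0000 + 0.7000 + 0.2520 + 0.4230 + 0.0330 + 0.0580 + 0.0110 = 1.4770

1.477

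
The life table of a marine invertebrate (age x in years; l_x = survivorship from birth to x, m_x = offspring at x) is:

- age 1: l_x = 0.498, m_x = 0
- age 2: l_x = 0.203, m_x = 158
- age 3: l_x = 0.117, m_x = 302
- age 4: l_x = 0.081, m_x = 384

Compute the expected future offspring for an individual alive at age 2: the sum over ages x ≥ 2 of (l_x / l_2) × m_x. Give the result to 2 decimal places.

485.28

l_2 = 0.203. Conditional survival from age 2 to x is l_x / l_2.
  x=2: (0.203/0.203) × 158 = 158.0000
  x=3: (0.117/0.203) × 302 = 174.0591
  x=4: (0.081/0.203) × 384 = 153.2217
Sum = 158.0000 + 174.0591 + 153.2217 = 485.2808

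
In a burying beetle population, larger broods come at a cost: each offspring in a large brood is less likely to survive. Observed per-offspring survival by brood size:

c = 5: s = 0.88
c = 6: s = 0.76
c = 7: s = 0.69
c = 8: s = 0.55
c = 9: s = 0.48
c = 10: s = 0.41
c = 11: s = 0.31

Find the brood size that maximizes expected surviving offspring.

7

Expected surviving offspring = c × s(c):
  c=5: 5 × 0.88 = 4.400
  c=6: 6 × 0.76 = 4.560
  c=7: 7 × 0.69 = 4.830
  c=8: 8 × 0.55 = 4.400
  c=9: 9 × 0.48 = 4.320
  c=10: 10 × 0.41 = 4.100
  c=11: 11 × 0.31 = 3.410
Maximum at c = 7 (4.830 surviving offspring).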